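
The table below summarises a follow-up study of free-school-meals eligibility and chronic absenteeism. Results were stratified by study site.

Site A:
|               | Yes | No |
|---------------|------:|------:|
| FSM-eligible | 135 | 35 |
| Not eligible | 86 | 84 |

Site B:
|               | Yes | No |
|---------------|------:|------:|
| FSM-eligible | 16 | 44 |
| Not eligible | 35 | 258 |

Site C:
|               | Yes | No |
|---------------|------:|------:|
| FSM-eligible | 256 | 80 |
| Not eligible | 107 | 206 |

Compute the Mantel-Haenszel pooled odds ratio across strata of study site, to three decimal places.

OR_MH = Σ(aᵢdᵢ/nᵢ) / Σ(bᵢcᵢ/nᵢ), where nᵢ is the stratum total.
Stratum 1 (Site A): n = 340; a·d/n = 135·84/340 = 33.3529; b·c/n = 35·86/340 = 8.8529
Stratum 2 (Site B): n = 353; a·d/n = 16·258/353 = 11.6941; b·c/n = 44·35/353 = 4.3626
Stratum 3 (Site C): n = 649; a·d/n = 256·206/649 = 81.2573; b·c/n = 80·107/649 = 13.1895
OR_MH = (33.3529 + 11.6941 + 81.2573) / (8.8529 + 4.3626 + 13.1895) = 126.3043 / 26.4051 = 4.78334

4.783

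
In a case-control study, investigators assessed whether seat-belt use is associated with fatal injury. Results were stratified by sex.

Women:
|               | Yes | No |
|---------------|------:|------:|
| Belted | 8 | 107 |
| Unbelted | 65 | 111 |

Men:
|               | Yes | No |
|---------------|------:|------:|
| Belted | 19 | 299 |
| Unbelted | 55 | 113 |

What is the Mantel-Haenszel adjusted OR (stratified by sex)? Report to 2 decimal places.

0.13

OR_MH = Σ(aᵢdᵢ/nᵢ) / Σ(bᵢcᵢ/nᵢ), where nᵢ is the stratum total.
Stratum 1 (Women): n = 291; a·d/n = 8·111/291 = 3.0515; b·c/n = 107·65/291 = 23.9003
Stratum 2 (Men): n = 486; a·d/n = 19·113/486 = 4.4177; b·c/n = 299·55/486 = 33.8374
OR_MH = (3.0515 + 4.4177) / (23.9003 + 33.8374) = 7.4692 / 57.7378 = 0.12936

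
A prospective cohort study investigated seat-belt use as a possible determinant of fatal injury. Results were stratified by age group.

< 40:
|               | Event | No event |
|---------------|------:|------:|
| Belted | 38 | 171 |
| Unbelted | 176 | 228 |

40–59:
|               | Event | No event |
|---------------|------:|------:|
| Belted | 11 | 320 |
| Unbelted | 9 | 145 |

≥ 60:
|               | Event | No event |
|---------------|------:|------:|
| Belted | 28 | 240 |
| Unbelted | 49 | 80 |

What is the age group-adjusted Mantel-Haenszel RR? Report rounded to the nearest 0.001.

0.379

RR_MH = Σ(aᵢ·n₀ᵢ/nᵢ) / Σ(cᵢ·n₁ᵢ/nᵢ), with n₁ᵢ = aᵢ+bᵢ (exposed), n₀ᵢ = cᵢ+dᵢ (unexposed), nᵢ = n₁ᵢ+n₀ᵢ.
Stratum 1 (< 40): n₁ = 209, n₀ = 404, n = 613; a·n₀/n = 38·404/613 = 25.0440; c·n₁/n = 176·209/613 = 60.0065
Stratum 2 (40–59): n₁ = 331, n₀ = 154, n = 485; a·n₀/n = 11·154/485 = 3.4928; c·n₁/n = 9·331/485 = 6.1423
Stratum 3 (≥ 60): n₁ = 268, n₀ = 129, n = 397; a·n₀/n = 28·129/397 = 9.0982; c·n₁/n = 49·268/397 = 33.0781
RR_MH = (25.0440 + 3.4928 + 9.0982) / (60.0065 + 6.1423 + 33.0781) = 37.6351 / 99.2269 = 0.37928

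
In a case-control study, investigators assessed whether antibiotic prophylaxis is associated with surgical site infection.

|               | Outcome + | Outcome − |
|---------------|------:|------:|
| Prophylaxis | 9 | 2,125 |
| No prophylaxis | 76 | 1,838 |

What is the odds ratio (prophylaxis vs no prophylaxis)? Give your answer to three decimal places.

Cells: a = 9, b = 2125, c = 76, d = 1838.
OR = (a·d)/(b·c) = (9 × 1838) / (2125 × 76) = 16542 / 161500 = 0.10243
Exposure is associated with lower odds of surgical site infection (OR = 0.10 < 1).

0.102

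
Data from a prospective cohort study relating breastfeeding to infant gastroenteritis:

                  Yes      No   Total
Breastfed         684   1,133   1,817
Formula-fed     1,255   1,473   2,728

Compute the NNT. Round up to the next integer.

Risk in treated group = 684/1817 = 0.37644; risk in control = 1255/2728 = 0.46004.
Absolute risk reduction = 0.46004 − 0.37644 = 0.08360
NNT = 1 / ARR = 1 / 0.08360 = 11.962 → round up → 12

12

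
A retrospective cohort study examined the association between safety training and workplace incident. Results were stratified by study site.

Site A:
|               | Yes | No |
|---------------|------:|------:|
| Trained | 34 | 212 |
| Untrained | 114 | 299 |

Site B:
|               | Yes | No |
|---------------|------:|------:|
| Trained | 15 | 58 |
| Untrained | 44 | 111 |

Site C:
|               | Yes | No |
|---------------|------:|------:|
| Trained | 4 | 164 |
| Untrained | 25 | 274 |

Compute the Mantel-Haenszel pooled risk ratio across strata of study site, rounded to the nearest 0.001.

RR_MH = Σ(aᵢ·n₀ᵢ/nᵢ) / Σ(cᵢ·n₁ᵢ/nᵢ), with n₁ᵢ = aᵢ+bᵢ (exposed), n₀ᵢ = cᵢ+dᵢ (unexposed), nᵢ = n₁ᵢ+n₀ᵢ.
Stratum 1 (Site A): n₁ = 246, n₀ = 413, n = 659; a·n₀/n = 34·413/659 = 21.3080; c·n₁/n = 114·246/659 = 42.5554
Stratum 2 (Site B): n₁ = 73, n₀ = 155, n = 228; a·n₀/n = 15·155/228 = 10.1974; c·n₁/n = 44·73/228 = 14.0877
Stratum 3 (Site C): n₁ = 168, n₀ = 299, n = 467; a·n₀/n = 4·299/467 = 2.5610; c·n₁/n = 25·168/467 = 8.9936
RR_MH = (21.3080 + 10.1974 + 2.5610) / (42.5554 + 14.0877 + 8.9936) = 34.0664 / 65.6367 = 0.51902

0.519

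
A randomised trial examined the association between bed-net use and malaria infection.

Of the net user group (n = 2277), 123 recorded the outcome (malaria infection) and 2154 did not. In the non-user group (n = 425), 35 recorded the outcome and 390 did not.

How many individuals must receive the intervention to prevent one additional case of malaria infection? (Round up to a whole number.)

36

Risk in treated group = 123/2277 = 0.05402; risk in control = 35/425 = 0.08235.
Absolute risk reduction = 0.08235 − 0.05402 = 0.02833
NNT = 1 / ARR = 1 / 0.02833 = 35.293 → round up → 36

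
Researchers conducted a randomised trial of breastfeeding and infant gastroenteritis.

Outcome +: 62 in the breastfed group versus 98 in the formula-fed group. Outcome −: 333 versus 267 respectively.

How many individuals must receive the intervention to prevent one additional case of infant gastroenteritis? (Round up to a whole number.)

Risk in treated group = 62/395 = 0.15696; risk in control = 98/365 = 0.26849.
Absolute risk reduction = 0.26849 − 0.15696 = 0.11153
NNT = 1 / ARR = 1 / 0.11153 = 8.966 → round up → 9

9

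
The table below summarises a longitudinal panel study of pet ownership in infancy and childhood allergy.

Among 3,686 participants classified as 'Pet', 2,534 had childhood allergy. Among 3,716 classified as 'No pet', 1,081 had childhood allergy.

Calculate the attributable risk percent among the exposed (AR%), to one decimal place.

57.7

From the description: a = 2534, b = 1152, c = 1081, d = 2635.
Risk in exposed = 2534/3686 = 0.68747; risk in unexposed = 1081/3716 = 0.29090.
RR = 0.68747/0.29090 = 2.36320
AR% = (RR − 1)/RR × 100 = (2.36320 − 1)/2.36320 × 100 = 57.6846%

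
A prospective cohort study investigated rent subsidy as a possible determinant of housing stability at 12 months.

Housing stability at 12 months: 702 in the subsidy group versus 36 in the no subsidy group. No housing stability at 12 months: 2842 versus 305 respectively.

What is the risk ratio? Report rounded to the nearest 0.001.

From the description: a = 702, b = 2842, c = 36, d = 305.
Risk in exposed = 702/3544 = 0.19808; risk in unexposed = 36/341 = 0.10557.
RR = 0.19808 / 0.10557 = 1.87627
The risk among the exposed is 1.88 times that among the unexposed.

1.876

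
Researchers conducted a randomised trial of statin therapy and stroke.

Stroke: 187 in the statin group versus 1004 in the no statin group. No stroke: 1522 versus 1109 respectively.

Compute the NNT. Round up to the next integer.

Risk in treated group = 187/1709 = 0.10942; risk in control = 1004/2113 = 0.47515.
Absolute risk reduction = 0.47515 − 0.10942 = 0.36573
NNT = 1 / ARR = 1 / 0.36573 = 2.734 → round up → 3

3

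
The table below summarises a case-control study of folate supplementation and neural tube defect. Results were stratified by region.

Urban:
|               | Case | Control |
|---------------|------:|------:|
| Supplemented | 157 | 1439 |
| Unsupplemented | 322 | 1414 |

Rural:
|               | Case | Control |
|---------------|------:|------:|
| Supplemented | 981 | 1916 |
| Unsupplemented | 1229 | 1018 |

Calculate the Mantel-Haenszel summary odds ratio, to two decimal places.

OR_MH = Σ(aᵢdᵢ/nᵢ) / Σ(bᵢcᵢ/nᵢ), where nᵢ is the stratum total.
Stratum 1 (Urban): n = 3332; a·d/n = 157·1414/3332 = 66.6261; b·c/n = 1439·322/3332 = 139.0630
Stratum 2 (Rural): n = 5144; a·d/n = 981·1018/5144 = 194.1404; b·c/n = 1916·1229/5144 = 457.7691
OR_MH = (66.6261 + 194.1404) / (139.0630 + 457.7691) = 260.7664 / 596.8321 = 0.43692

0.44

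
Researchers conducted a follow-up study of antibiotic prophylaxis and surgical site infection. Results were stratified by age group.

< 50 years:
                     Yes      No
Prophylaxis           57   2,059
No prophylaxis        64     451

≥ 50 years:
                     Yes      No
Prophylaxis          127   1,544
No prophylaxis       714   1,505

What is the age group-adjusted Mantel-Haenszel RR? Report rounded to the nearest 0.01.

0.23

RR_MH = Σ(aᵢ·n₀ᵢ/nᵢ) / Σ(cᵢ·n₁ᵢ/nᵢ), with n₁ᵢ = aᵢ+bᵢ (exposed), n₀ᵢ = cᵢ+dᵢ (unexposed), nᵢ = n₁ᵢ+n₀ᵢ.
Stratum 1 (< 50 years): n₁ = 2116, n₀ = 515, n = 2631; a·n₀/n = 57·515/2631 = 11.1574; c·n₁/n = 64·2116/2631 = 51.4724
Stratum 2 (≥ 50 years): n₁ = 1671, n₀ = 2219, n = 3890; a·n₀/n = 127·2219/3890 = 72.4455; c·n₁/n = 714·1671/3890 = 306.7080
RR_MH = (11.1574 + 72.4455) / (51.4724 + 306.7080) = 83.6029 / 358.1804 = 0.23341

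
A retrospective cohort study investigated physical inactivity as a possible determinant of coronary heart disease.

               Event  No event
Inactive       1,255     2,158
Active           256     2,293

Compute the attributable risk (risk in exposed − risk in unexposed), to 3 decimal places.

0.267

Cells: a = 1255, b = 2158, c = 256, d = 2293.
Risk in exposed = 1255/3413 = 0.367712; risk in unexposed = 256/2549 = 0.100432.
Risk difference = 0.367712 − 0.100432 = 0.267280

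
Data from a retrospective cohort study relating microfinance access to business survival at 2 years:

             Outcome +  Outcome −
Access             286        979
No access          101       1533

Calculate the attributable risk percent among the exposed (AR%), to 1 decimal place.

72.7

Cells: a = 286, b = 979, c = 101, d = 1533.
Risk in exposed = 286/1265 = 0.22609; risk in unexposed = 101/1634 = 0.06181.
RR = 0.22609/0.06181 = 3.65768
AR% = (RR − 1)/RR × 100 = (3.65768 − 1)/3.65768 × 100 = 72.6603%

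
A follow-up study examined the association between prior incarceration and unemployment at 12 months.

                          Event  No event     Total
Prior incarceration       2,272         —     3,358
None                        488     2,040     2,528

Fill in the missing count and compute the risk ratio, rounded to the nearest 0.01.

3.50

The missing cell is in the exposed row: 3358 − 2272 = 1086.
So a = 2272, b = 1086, c = 488, d = 2040.
RR = [a/(a+b)] / [c/(c+d)] = (2272/3358) / (488/2528) = 0.67659/0.19304 = 3.50497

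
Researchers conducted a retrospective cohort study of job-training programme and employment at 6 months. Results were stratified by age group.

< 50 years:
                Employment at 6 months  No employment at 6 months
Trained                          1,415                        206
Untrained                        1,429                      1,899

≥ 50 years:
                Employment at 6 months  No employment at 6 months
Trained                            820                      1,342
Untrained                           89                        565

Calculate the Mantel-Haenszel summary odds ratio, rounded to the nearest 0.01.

6.94

OR_MH = Σ(aᵢdᵢ/nᵢ) / Σ(bᵢcᵢ/nᵢ), where nᵢ is the stratum total.
Stratum 1 (< 50 years): n = 4949; a·d/n = 1415·1899/4949 = 542.9551; b·c/n = 206·1429/4949 = 59.4815
Stratum 2 (≥ 50 years): n = 2816; a·d/n = 820·565/2816 = 164.5241; b·c/n = 1342·89/2816 = 42.4141
OR_MH = (542.9551 + 164.5241) / (59.4815 + 42.4141) = 707.4793 / 101.8956 = 6.94318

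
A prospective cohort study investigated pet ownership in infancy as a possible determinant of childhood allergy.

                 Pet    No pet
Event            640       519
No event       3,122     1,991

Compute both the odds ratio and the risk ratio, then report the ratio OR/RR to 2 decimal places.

0.96

Reading the table with exposure as columns: a = 640 (Pet, case), b = 3122 (Pet, non-case), c = 519 (No pet, case), d = 1991.
OR = (640·1991)/(3122·519) = 1274240/1620318 = 0.78641
Risk in exposed = 640/3762 = 0.17012; risk in unexposed = 519/2510 = 0.20677; RR = 0.82275
OR/RR = 0.78641 / 0.82275 = 0.95584
The outcome is not rare, so the OR lies further from 1 than the RR.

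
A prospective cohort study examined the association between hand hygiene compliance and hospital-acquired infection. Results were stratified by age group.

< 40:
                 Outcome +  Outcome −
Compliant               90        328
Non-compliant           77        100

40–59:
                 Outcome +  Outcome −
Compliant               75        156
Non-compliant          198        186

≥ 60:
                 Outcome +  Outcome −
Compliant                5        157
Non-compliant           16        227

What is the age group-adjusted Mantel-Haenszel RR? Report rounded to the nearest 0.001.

0.568

RR_MH = Σ(aᵢ·n₀ᵢ/nᵢ) / Σ(cᵢ·n₁ᵢ/nᵢ), with n₁ᵢ = aᵢ+bᵢ (exposed), n₀ᵢ = cᵢ+dᵢ (unexposed), nᵢ = n₁ᵢ+n₀ᵢ.
Stratum 1 (< 40): n₁ = 418, n₀ = 177, n = 595; a·n₀/n = 90·177/595 = 26.7731; c·n₁/n = 77·418/595 = 54.0941
Stratum 2 (40–59): n₁ = 231, n₀ = 384, n = 615; a·n₀/n = 75·384/615 = 46.8293; c·n₁/n = 198·231/615 = 74.3707
Stratum 3 (≥ 60): n₁ = 162, n₀ = 243, n = 405; a·n₀/n = 5·243/405 = 3.0000; c·n₁/n = 16·162/405 = 6.4000
RR_MH = (26.7731 + 46.8293 + 3.0000) / (54.0941 + 74.3707 + 6.4000) = 76.6024 / 134.8648 = 0.56799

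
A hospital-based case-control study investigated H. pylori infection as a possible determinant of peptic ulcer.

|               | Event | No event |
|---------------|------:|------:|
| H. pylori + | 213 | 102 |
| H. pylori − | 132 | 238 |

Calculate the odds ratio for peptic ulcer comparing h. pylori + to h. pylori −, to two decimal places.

3.77

Cells: a = 213, b = 102, c = 132, d = 238.
OR = (a·d)/(b·c) = (213 × 238) / (102 × 132) = 50694 / 13464 = 3.76515
The odds of peptic ulcer are about 3.77 times as high in the h. pylori + group.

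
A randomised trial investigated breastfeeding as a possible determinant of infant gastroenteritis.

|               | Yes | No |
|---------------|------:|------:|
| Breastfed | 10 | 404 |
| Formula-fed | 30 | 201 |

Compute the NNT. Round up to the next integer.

10

Risk in treated group = 10/414 = 0.02415; risk in control = 30/231 = 0.12987.
Absolute risk reduction = 0.12987 − 0.02415 = 0.10572
NNT = 1 / ARR = 1 / 0.10572 = 9.459 → round up → 10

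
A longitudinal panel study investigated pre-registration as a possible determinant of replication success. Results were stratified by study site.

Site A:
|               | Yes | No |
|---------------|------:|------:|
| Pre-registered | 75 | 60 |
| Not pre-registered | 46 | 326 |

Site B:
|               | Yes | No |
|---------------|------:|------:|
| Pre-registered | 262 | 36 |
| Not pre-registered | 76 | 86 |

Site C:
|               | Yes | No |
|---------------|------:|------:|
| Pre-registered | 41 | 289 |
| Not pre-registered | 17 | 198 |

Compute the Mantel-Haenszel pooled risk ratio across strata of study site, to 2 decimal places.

2.28

RR_MH = Σ(aᵢ·n₀ᵢ/nᵢ) / Σ(cᵢ·n₁ᵢ/nᵢ), with n₁ᵢ = aᵢ+bᵢ (exposed), n₀ᵢ = cᵢ+dᵢ (unexposed), nᵢ = n₁ᵢ+n₀ᵢ.
Stratum 1 (Site A): n₁ = 135, n₀ = 372, n = 507; a·n₀/n = 75·372/507 = 55.0296; c·n₁/n = 46·135/507 = 12.2485
Stratum 2 (Site B): n₁ = 298, n₀ = 162, n = 460; a·n₀/n = 262·162/460 = 92.2696; c·n₁/n = 76·298/460 = 49.2348
Stratum 3 (Site C): n₁ = 330, n₀ = 215, n = 545; a·n₀/n = 41·215/545 = 16.1743; c·n₁/n = 17·330/545 = 10.2936
RR_MH = (55.0296 + 92.2696 + 16.1743) / (12.2485 + 49.2348 + 10.2936) = 163.4735 / 71.7769 = 2.27752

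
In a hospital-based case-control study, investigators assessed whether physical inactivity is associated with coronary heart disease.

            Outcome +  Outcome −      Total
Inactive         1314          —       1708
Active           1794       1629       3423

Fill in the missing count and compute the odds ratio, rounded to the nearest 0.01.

3.03

The missing cell is in the exposed row: 1708 − 1314 = 394.
So a = 1314, b = 394, c = 1794, d = 1629.
OR = (a·d)/(b·c) = (1314 × 1629) / (394 × 1794) = 2140506 / 706836 = 3.02829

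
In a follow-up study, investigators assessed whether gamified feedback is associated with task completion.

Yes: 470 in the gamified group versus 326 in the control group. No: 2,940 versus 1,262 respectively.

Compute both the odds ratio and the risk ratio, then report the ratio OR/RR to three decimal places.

From the description: a = 470, b = 2940, c = 326, d = 1262.
OR = (470·1262)/(2940·326) = 593140/958440 = 0.61886
Risk in exposed = 470/3410 = 0.13783; risk in unexposed = 326/1588 = 0.20529; RR = 0.67139
OR/RR = 0.61886 / 0.67139 = 0.92176
The outcome is not rare, so the OR lies further from 1 than the RR.

0.922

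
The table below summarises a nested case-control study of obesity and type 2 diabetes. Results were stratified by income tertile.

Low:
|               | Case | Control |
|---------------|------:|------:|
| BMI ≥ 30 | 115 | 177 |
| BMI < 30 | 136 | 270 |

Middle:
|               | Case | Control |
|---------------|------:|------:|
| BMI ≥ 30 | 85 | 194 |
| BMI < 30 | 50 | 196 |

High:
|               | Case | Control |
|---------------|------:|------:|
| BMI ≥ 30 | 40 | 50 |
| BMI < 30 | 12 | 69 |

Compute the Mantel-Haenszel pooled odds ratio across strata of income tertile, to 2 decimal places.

1.64

OR_MH = Σ(aᵢdᵢ/nᵢ) / Σ(bᵢcᵢ/nᵢ), where nᵢ is the stratum total.
Stratum 1 (Low): n = 698; a·d/n = 115·270/698 = 44.4842; b·c/n = 177·136/698 = 34.4871
Stratum 2 (Middle): n = 525; a·d/n = 85·196/525 = 31.7333; b·c/n = 194·50/525 = 18.4762
Stratum 3 (High): n = 171; a·d/n = 40·69/171 = 16.1404; b·c/n = 50·12/171 = 3.5088
OR_MH = (44.4842 + 31.7333 + 16.1404) / (34.4871 + 18.4762 + 3.5088) = 92.3579 / 56.4721 = 1.63546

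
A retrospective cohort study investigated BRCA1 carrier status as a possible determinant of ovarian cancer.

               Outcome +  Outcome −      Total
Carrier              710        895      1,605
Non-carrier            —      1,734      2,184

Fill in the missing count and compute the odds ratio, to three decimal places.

The missing cell is in the unexposed row: 2184 − 1734 = 450.
So a = 710, b = 895, c = 450, d = 1734.
OR = (a·d)/(b·c) = (710 × 1734) / (895 × 450) = 1231140 / 402750 = 3.05683

3.057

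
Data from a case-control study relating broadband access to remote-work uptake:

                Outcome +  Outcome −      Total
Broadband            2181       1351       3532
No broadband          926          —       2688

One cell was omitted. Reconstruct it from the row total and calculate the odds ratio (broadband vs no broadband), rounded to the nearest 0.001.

3.072

The missing cell is in the unexposed row: 2688 − 926 = 1762.
So a = 2181, b = 1351, c = 926, d = 1762.
OR = (a·d)/(b·c) = (2181 × 1762) / (1351 × 926) = 3842922 / 1251026 = 3.07182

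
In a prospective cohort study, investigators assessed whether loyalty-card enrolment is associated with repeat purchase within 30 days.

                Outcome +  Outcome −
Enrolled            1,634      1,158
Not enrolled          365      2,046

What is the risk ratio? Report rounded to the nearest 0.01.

Cells: a = 1634, b = 1158, c = 365, d = 2046.
Risk in exposed = 1634/2792 = 0.58524; risk in unexposed = 365/2411 = 0.15139.
RR = 0.58524 / 0.15139 = 3.86581
The risk among the exposed is 3.87 times that among the unexposed.

3.87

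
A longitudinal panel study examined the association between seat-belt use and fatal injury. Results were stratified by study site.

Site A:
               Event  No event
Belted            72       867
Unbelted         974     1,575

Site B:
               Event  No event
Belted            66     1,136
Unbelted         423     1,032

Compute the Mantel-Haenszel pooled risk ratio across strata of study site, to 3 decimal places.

RR_MH = Σ(aᵢ·n₀ᵢ/nᵢ) / Σ(cᵢ·n₁ᵢ/nᵢ), with n₁ᵢ = aᵢ+bᵢ (exposed), n₀ᵢ = cᵢ+dᵢ (unexposed), nᵢ = n₁ᵢ+n₀ᵢ.
Stratum 1 (Site A): n₁ = 939, n₀ = 2549, n = 3488; a·n₀/n = 72·2549/3488 = 52.6170; c·n₁/n = 974·939/3488 = 262.2093
Stratum 2 (Site B): n₁ = 1202, n₀ = 1455, n = 2657; a·n₀/n = 66·1455/2657 = 36.1423; c·n₁/n = 423·1202/2657 = 191.3609
RR_MH = (52.6170 + 36.1423) / (262.2093 + 191.3609) = 88.7592 / 453.5702 = 0.19569

0.196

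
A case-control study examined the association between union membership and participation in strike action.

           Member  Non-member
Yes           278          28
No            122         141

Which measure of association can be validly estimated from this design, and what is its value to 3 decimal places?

Reading the table with exposure as columns: a = 278 (Member, case), b = 122 (Member, non-case), c = 28 (Non-member, case), d = 141.
This is a case-control study: participants were sampled on outcome status, so risks in the source population cannot be estimated directly — relative risk is not valid here. The odds ratio is the appropriate measure.
OR = (a·d)/(b·c) = (278 × 141) / (122 × 28) = 39198 / 3416 = 11.47482

11.475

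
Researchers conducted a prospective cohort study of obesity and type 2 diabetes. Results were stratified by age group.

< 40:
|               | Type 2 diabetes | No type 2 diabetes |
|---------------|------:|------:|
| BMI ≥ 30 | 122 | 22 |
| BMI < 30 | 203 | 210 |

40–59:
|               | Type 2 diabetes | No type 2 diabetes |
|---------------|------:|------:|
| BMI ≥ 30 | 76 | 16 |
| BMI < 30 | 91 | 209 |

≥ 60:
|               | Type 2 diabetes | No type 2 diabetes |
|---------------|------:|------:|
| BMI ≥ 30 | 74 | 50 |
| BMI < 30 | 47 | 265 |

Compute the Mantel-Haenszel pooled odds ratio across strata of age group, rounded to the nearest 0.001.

OR_MH = Σ(aᵢdᵢ/nᵢ) / Σ(bᵢcᵢ/nᵢ), where nᵢ is the stratum total.
Stratum 1 (< 40): n = 557; a·d/n = 122·210/557 = 45.9964; b·c/n = 22·203/557 = 8.0180
Stratum 2 (40–59): n = 392; a·d/n = 76·209/392 = 40.5204; b·c/n = 16·91/392 = 3.7143
Stratum 3 (≥ 60): n = 436; a·d/n = 74·265/436 = 44.9771; b·c/n = 50·47/436 = 5.3899
OR_MH = (45.9964 + 40.5204 + 44.9771) / (8.0180 + 3.7143 + 5.3899) = 131.4939 / 17.1221 = 7.67975

7.680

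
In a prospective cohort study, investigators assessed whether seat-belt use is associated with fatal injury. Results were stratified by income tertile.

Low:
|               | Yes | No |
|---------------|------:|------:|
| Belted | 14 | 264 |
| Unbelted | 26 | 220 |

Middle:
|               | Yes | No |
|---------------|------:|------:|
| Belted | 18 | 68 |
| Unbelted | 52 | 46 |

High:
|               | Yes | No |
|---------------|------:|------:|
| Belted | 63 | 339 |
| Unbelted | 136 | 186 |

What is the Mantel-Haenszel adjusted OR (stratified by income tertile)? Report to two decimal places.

0.28

OR_MH = Σ(aᵢdᵢ/nᵢ) / Σ(bᵢcᵢ/nᵢ), where nᵢ is the stratum total.
Stratum 1 (Low): n = 524; a·d/n = 14·220/524 = 5.8779; b·c/n = 264·26/524 = 13.0992
Stratum 2 (Middle): n = 184; a·d/n = 18·46/184 = 4.5000; b·c/n = 68·52/184 = 19.2174
Stratum 3 (High): n = 724; a·d/n = 63·186/724 = 16.1851; b·c/n = 339·136/724 = 63.6796
OR_MH = (5.8779 + 4.5000 + 16.1851) / (13.0992 + 19.2174 + 63.6796) = 26.5629 / 95.9962 = 0.27671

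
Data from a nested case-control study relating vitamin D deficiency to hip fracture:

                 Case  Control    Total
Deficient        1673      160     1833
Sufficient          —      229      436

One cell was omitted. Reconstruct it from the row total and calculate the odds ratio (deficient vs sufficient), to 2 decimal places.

The missing cell is in the unexposed row: 436 − 229 = 207.
So a = 1673, b = 160, c = 207, d = 229.
OR = (a·d)/(b·c) = (1673 × 229) / (160 × 207) = 383117 / 33120 = 11.56754

11.57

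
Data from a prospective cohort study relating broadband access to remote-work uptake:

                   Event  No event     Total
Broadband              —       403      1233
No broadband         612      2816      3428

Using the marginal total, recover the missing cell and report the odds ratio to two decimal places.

9.48

The missing cell is in the exposed row: 1233 − 403 = 830.
So a = 830, b = 403, c = 612, d = 2816.
OR = (a·d)/(b·c) = (830 × 2816) / (403 × 612) = 2337280 / 246636 = 9.47664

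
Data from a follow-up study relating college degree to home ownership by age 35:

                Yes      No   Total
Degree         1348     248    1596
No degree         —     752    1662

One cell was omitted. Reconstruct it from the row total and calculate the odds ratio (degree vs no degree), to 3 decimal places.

The missing cell is in the unexposed row: 1662 − 752 = 910.
So a = 1348, b = 248, c = 910, d = 752.
OR = (a·d)/(b·c) = (1348 × 752) / (248 × 910) = 1013696 / 225680 = 4.49174

4.492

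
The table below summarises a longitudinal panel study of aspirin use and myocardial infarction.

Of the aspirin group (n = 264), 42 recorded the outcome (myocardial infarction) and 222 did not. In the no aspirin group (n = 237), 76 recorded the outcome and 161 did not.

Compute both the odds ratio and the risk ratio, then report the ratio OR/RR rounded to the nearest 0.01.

0.81

From the description: a = 42, b = 222, c = 76, d = 161.
OR = (42·161)/(222·76) = 6762/16872 = 0.40078
Risk in exposed = 42/264 = 0.15909; risk in unexposed = 76/237 = 0.32068; RR = 0.49611
OR/RR = 0.40078 / 0.49611 = 0.80785
The outcome is not rare, so the OR lies further from 1 than the RR.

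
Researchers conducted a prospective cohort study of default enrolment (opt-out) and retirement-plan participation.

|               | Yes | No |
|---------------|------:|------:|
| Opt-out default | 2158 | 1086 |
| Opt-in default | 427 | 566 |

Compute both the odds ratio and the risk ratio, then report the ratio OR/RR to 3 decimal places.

Cells: a = 2158, b = 1086, c = 427, d = 566.
OR = (2158·566)/(1086·427) = 1221428/463722 = 2.63397
Risk in exposed = 2158/3244 = 0.66523; risk in unexposed = 427/993 = 0.43001; RR = 1.54701
OR/RR = 2.63397 / 1.54701 = 1.70262
The outcome is not rare, so the OR lies further from 1 than the RR.

1.703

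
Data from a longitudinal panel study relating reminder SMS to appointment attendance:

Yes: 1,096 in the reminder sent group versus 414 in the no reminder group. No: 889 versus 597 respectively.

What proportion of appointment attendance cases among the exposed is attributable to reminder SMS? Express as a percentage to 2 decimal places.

From the description: a = 1096, b = 889, c = 414, d = 597.
Risk in exposed = 1096/1985 = 0.55214; risk in unexposed = 414/1011 = 0.40950.
RR = 0.55214/0.40950 = 1.34834
AR% = (RR − 1)/RR × 100 = (1.34834 − 1)/1.34834 × 100 = 25.8350%

25.83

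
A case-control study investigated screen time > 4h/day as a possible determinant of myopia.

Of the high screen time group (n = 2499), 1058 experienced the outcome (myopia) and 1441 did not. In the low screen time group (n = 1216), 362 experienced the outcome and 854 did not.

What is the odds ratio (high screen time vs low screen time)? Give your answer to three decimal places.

1.732

From the description: a = 1058, b = 1441, c = 362, d = 854.
OR = (a·d)/(b·c) = (1058 × 854) / (1441 × 362) = 903532 / 521642 = 1.73209
The odds of myopia are about 1.73 times as high in the high screen time group.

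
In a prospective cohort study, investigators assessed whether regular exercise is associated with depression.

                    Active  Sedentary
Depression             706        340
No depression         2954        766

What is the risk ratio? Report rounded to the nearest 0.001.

Reading the table with exposure as columns: a = 706 (Active, case), b = 2954 (Active, non-case), c = 340 (Sedentary, case), d = 766.
Risk in exposed = 706/3660 = 0.19290; risk in unexposed = 340/1106 = 0.30741.
RR = 0.19290 / 0.30741 = 0.62748
The risk is 37% lower among the exposed than among the unexposed.

0.627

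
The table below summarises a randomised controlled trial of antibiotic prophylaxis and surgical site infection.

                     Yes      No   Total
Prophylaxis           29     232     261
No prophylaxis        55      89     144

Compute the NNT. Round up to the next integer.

4

Risk in treated group = 29/261 = 0.11111; risk in control = 55/144 = 0.38194.
Absolute risk reduction = 0.38194 − 0.11111 = 0.27083
NNT = 1 / ARR = 1 / 0.27083 = 3.692 → round up → 4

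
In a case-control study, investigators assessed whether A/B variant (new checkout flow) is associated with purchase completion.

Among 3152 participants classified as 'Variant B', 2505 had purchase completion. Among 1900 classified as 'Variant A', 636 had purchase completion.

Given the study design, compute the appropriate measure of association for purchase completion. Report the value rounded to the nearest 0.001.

From the description: a = 2505, b = 647, c = 636, d = 1264.
This is a case-control study: participants were sampled on outcome status, so risks in the source population cannot be estimated directly — relative risk is not valid here. The odds ratio is the appropriate measure.
OR = (a·d)/(b·c) = (2505 × 1264) / (647 × 636) = 3166320 / 411492 = 7.69473

7.695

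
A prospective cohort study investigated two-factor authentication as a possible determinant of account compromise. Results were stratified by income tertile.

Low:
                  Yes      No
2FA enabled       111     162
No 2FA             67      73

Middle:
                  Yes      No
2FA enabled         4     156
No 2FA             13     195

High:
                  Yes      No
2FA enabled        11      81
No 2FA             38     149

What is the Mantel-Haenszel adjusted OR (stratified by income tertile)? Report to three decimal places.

0.645

OR_MH = Σ(aᵢdᵢ/nᵢ) / Σ(bᵢcᵢ/nᵢ), where nᵢ is the stratum total.
Stratum 1 (Low): n = 413; a·d/n = 111·73/413 = 19.6199; b·c/n = 162·67/413 = 26.2809
Stratum 2 (Middle): n = 368; a·d/n = 4·195/368 = 2.1196; b·c/n = 156·13/368 = 5.5109
Stratum 3 (High): n = 279; a·d/n = 11·149/279 = 5.8746; b·c/n = 81·38/279 = 11.0323
OR_MH = (19.6199 + 2.1196 + 5.8746) / (26.2809 + 5.5109 + 11.0323) = 27.6140 / 42.8240 = 0.64482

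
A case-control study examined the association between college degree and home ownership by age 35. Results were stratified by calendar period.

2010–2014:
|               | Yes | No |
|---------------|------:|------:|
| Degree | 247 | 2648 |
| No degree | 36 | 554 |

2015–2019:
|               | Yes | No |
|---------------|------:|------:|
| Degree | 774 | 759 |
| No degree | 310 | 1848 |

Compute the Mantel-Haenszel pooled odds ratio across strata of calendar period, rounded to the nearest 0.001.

4.685

OR_MH = Σ(aᵢdᵢ/nᵢ) / Σ(bᵢcᵢ/nᵢ), where nᵢ is the stratum total.
Stratum 1 (2010–2014): n = 3485; a·d/n = 247·554/3485 = 39.2648; b·c/n = 2648·36/3485 = 27.3538
Stratum 2 (2015–2019): n = 3691; a·d/n = 774·1848/3691 = 387.5242; b·c/n = 759·310/3691 = 63.7470
OR_MH = (39.2648 + 387.5242) / (27.3538 + 63.7470) = 426.7891 / 91.1008 = 4.68480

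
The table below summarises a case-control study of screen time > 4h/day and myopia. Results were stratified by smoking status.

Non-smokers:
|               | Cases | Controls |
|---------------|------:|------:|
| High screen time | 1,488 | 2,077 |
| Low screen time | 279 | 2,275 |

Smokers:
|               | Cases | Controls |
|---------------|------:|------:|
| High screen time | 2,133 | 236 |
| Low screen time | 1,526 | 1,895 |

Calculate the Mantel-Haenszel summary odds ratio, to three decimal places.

OR_MH = Σ(aᵢdᵢ/nᵢ) / Σ(bᵢcᵢ/nᵢ), where nᵢ is the stratum total.
Stratum 1 (Non-smokers): n = 6119; a·d/n = 1488·2275/6119 = 553.2277; b·c/n = 2077·279/6119 = 94.7022
Stratum 2 (Smokers): n = 5790; a·d/n = 2133·1895/5790 = 698.1062; b·c/n = 236·1526/5790 = 62.1997
OR_MH = (553.2277 + 698.1062) / (94.7022 + 62.1997) = 1251.3339 / 156.9019 = 7.97526

7.975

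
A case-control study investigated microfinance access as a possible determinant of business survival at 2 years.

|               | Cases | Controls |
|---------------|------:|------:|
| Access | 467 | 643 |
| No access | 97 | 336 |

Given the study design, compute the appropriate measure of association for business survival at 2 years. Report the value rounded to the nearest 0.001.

2.516

Cells: a = 467, b = 643, c = 97, d = 336.
This is a case-control study: participants were sampled on outcome status, so risks in the source population cannot be estimated directly — relative risk is not valid here. The odds ratio is the appropriate measure.
OR = (a·d)/(b·c) = (467 × 336) / (643 × 97) = 156912 / 62371 = 2.51578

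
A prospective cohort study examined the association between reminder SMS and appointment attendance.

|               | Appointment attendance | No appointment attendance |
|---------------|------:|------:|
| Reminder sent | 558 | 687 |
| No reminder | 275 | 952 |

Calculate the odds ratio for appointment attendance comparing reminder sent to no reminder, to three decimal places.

Cells: a = 558, b = 687, c = 275, d = 952.
OR = (a·d)/(b·c) = (558 × 952) / (687 × 275) = 531216 / 188925 = 2.81178
The odds of appointment attendance are about 2.81 times as high in the reminder sent group.

2.812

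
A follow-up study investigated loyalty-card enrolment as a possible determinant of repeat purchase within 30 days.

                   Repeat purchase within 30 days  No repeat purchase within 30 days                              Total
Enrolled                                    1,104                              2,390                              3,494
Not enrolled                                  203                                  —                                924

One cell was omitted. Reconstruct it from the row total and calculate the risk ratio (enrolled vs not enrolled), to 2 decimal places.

1.44

The missing cell is in the unexposed row: 924 − 203 = 721.
So a = 1104, b = 2390, c = 203, d = 721.
RR = [a/(a+b)] / [c/(c+d)] = (1104/3494) / (203/924) = 0.31597/0.21970 = 1.43821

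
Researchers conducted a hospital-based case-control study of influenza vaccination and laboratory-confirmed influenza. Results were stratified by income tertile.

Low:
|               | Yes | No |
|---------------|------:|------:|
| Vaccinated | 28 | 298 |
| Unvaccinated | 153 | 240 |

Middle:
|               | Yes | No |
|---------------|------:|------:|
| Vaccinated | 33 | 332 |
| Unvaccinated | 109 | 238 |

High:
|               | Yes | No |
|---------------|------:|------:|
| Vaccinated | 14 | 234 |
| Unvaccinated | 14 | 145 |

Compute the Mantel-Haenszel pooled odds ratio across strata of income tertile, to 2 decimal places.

0.21

OR_MH = Σ(aᵢdᵢ/nᵢ) / Σ(bᵢcᵢ/nᵢ), where nᵢ is the stratum total.
Stratum 1 (Low): n = 719; a·d/n = 28·240/719 = 9.3463; b·c/n = 298·153/719 = 63.4131
Stratum 2 (Middle): n = 712; a·d/n = 33·238/712 = 11.0309; b·c/n = 332·109/712 = 50.8258
Stratum 3 (High): n = 407; a·d/n = 14·145/407 = 4.9877; b·c/n = 234·14/407 = 8.0491
OR_MH = (9.3463 + 11.0309 + 4.9877) / (63.4131 + 50.8258 + 8.0491) = 25.3649 / 122.2881 = 0.20742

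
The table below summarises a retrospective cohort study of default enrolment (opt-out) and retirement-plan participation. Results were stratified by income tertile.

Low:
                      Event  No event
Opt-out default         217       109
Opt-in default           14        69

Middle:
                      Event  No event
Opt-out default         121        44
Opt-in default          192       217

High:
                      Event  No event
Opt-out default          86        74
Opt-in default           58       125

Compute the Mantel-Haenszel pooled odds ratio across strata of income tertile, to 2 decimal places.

3.67

OR_MH = Σ(aᵢdᵢ/nᵢ) / Σ(bᵢcᵢ/nᵢ), where nᵢ is the stratum total.
Stratum 1 (Low): n = 409; a·d/n = 217·69/409 = 36.6088; b·c/n = 109·14/409 = 3.7311
Stratum 2 (Middle): n = 574; a·d/n = 121·217/574 = 45.7439; b·c/n = 44·192/574 = 14.7178
Stratum 3 (High): n = 343; a·d/n = 86·125/343 = 31.3411; b·c/n = 74·58/343 = 12.5131
OR_MH = (36.6088 + 45.7439 + 31.3411) / (3.7311 + 14.7178 + 12.5131) = 113.6938 / 30.9619 = 3.67205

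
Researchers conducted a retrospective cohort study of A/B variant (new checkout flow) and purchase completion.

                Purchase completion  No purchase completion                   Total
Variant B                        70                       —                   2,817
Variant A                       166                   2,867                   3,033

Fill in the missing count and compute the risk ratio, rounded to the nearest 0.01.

The missing cell is in the exposed row: 2817 − 70 = 2747.
So a = 70, b = 2747, c = 166, d = 2867.
RR = [a/(a+b)] / [c/(c+d)] = (70/2817) / (166/3033) = 0.02485/0.05473 = 0.45402

0.45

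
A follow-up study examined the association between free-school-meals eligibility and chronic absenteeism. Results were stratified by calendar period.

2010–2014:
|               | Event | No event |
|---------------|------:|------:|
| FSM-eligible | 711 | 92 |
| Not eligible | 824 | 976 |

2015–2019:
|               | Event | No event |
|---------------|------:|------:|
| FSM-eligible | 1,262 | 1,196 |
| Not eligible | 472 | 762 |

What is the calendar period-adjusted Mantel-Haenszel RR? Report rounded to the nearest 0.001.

RR_MH = Σ(aᵢ·n₀ᵢ/nᵢ) / Σ(cᵢ·n₁ᵢ/nᵢ), with n₁ᵢ = aᵢ+bᵢ (exposed), n₀ᵢ = cᵢ+dᵢ (unexposed), nᵢ = n₁ᵢ+n₀ᵢ.
Stratum 1 (2010–2014): n₁ = 803, n₀ = 1800, n = 2603; a·n₀/n = 711·1800/2603 = 491.6635; c·n₁/n = 824·803/2603 = 254.1959
Stratum 2 (2015–2019): n₁ = 2458, n₀ = 1234, n = 3692; a·n₀/n = 1262·1234/3692 = 421.8061; c·n₁/n = 472·2458/3692 = 314.2405
RR_MH = (491.6635 + 421.8061) / (254.1959 + 314.2405) = 913.4695 / 568.4364 = 1.60699

1.607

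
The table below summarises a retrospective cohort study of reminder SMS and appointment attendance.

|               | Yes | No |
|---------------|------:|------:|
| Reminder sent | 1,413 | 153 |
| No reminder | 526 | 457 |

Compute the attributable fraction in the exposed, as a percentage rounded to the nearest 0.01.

Cells: a = 1413, b = 153, c = 526, d = 457.
Risk in exposed = 1413/1566 = 0.90230; risk in unexposed = 526/983 = 0.53510.
RR = 0.90230/0.53510 = 1.68624
AR% = (RR − 1)/RR × 100 = (1.68624 − 1)/1.68624 × 100 = 40.6963%

40.70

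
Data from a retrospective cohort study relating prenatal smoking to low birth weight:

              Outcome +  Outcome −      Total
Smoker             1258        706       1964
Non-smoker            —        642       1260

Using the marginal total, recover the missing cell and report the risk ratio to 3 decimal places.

The missing cell is in the unexposed row: 1260 − 642 = 618.
So a = 1258, b = 706, c = 618, d = 642.
RR = [a/(a+b)] / [c/(c+d)] = (1258/1964) / (618/1260) = 0.64053/0.49048 = 1.30593

1.306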